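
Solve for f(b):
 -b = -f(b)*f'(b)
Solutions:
 f(b) = -sqrt(C1 + b^2)
 f(b) = sqrt(C1 + b^2)


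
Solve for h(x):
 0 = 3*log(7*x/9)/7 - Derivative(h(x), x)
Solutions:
 h(x) = C1 + 3*x*log(x)/7 - 6*x*log(3)/7 - 3*x/7 + 3*x*log(7)/7


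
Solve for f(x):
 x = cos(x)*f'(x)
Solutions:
 f(x) = C1 + Integral(x/cos(x), x)


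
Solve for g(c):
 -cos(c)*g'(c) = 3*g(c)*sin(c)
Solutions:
 g(c) = C1*cos(c)^3


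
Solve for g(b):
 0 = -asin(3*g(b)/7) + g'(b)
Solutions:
 Integral(1/asin(3*_y/7), (_y, g(b))) = C1 + b


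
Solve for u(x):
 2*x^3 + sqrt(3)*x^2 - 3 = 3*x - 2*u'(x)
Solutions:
 u(x) = C1 - x^4/4 - sqrt(3)*x^3/6 + 3*x^2/4 + 3*x/2


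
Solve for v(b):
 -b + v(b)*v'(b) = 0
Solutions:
 v(b) = -sqrt(C1 + b^2)
 v(b) = sqrt(C1 + b^2)


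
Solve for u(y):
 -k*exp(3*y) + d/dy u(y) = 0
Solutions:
 u(y) = C1 + k*exp(3*y)/3


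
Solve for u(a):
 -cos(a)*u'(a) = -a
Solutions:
 u(a) = C1 + Integral(a/cos(a), a)


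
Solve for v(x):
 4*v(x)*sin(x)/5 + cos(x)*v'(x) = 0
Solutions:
 v(x) = C1*cos(x)^(4/5)


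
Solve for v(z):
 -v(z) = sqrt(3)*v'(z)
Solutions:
 v(z) = C1*exp(-sqrt(3)*z/3)


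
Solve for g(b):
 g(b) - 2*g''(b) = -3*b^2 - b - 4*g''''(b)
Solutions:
 g(b) = -3*b^2 - b + (C1*sin(sqrt(2)*b/4) + C2*cos(sqrt(2)*b/4))*exp(-sqrt(6)*b/4) + (C3*sin(sqrt(2)*b/4) + C4*cos(sqrt(2)*b/4))*exp(sqrt(6)*b/4) - 12


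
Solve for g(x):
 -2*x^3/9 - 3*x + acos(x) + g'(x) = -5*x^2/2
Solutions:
 g(x) = C1 + x^4/18 - 5*x^3/6 + 3*x^2/2 - x*acos(x) + sqrt(1 - x^2)


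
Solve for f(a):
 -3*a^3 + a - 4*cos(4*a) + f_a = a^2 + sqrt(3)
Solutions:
 f(a) = C1 + 3*a^4/4 + a^3/3 - a^2/2 + sqrt(3)*a + sin(4*a)


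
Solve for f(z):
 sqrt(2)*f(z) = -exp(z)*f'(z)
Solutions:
 f(z) = C1*exp(sqrt(2)*exp(-z))


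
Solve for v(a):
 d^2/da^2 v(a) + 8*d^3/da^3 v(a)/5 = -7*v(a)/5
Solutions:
 v(a) = C1*exp(a*(-10 + 25/(24*sqrt(66129) + 6173)^(1/3) + (24*sqrt(66129) + 6173)^(1/3))/48)*sin(sqrt(3)*a*(-(24*sqrt(66129) + 6173)^(1/3) + 25/(24*sqrt(66129) + 6173)^(1/3))/48) + C2*exp(a*(-10 + 25/(24*sqrt(66129) + 6173)^(1/3) + (24*sqrt(66129) + 6173)^(1/3))/48)*cos(sqrt(3)*a*(-(24*sqrt(66129) + 6173)^(1/3) + 25/(24*sqrt(66129) + 6173)^(1/3))/48) + C3*exp(-a*(25/(24*sqrt(66129) + 6173)^(1/3) + 5 + (24*sqrt(66129) + 6173)^(1/3))/24)


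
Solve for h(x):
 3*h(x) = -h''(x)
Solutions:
 h(x) = C1*sin(sqrt(3)*x) + C2*cos(sqrt(3)*x)


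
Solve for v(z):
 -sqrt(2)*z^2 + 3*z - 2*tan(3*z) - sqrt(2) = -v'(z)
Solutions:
 v(z) = C1 + sqrt(2)*z^3/3 - 3*z^2/2 + sqrt(2)*z - 2*log(cos(3*z))/3


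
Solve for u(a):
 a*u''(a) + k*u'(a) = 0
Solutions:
 u(a) = C1 + a^(1 - re(k))*(C2*sin(log(a)*Abs(im(k))) + C3*cos(log(a)*im(k)))


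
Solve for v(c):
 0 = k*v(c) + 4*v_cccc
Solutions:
 v(c) = C1*exp(-sqrt(2)*c*(-k)^(1/4)/2) + C2*exp(sqrt(2)*c*(-k)^(1/4)/2) + C3*exp(-sqrt(2)*I*c*(-k)^(1/4)/2) + C4*exp(sqrt(2)*I*c*(-k)^(1/4)/2)


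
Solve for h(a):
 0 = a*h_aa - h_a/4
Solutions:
 h(a) = C1 + C2*a^(5/4)


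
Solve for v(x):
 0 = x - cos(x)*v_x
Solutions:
 v(x) = C1 + Integral(x/cos(x), x)


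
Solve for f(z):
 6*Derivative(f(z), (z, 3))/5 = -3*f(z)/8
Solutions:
 f(z) = C3*exp(-2^(2/3)*5^(1/3)*z/4) + (C1*sin(2^(2/3)*sqrt(3)*5^(1/3)*z/8) + C2*cos(2^(2/3)*sqrt(3)*5^(1/3)*z/8))*exp(2^(2/3)*5^(1/3)*z/8)


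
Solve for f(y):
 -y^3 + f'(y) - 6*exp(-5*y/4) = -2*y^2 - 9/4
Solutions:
 f(y) = C1 + y^4/4 - 2*y^3/3 - 9*y/4 - 24*exp(-5*y/4)/5


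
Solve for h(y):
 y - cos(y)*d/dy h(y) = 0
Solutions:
 h(y) = C1 + Integral(y/cos(y), y)


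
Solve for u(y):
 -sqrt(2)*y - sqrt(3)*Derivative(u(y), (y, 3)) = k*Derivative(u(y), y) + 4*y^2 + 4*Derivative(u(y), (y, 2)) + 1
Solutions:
 u(y) = C1 + C2*exp(sqrt(3)*y*(sqrt(-sqrt(3)*k + 4) - 2)/3) + C3*exp(-sqrt(3)*y*(sqrt(-sqrt(3)*k + 4) + 2)/3) - 4*y^3/(3*k) - sqrt(2)*y^2/(2*k) - y/k + 16*y^2/k^2 + 4*sqrt(2)*y/k^2 + 8*sqrt(3)*y/k^2 - 128*y/k^3


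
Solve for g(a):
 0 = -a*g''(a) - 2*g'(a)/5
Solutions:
 g(a) = C1 + C2*a^(3/5)


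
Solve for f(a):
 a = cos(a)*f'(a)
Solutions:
 f(a) = C1 + Integral(a/cos(a), a)


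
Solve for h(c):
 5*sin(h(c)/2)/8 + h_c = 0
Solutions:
 5*c/8 + log(cos(h(c)/2) - 1) - log(cos(h(c)/2) + 1) = C1


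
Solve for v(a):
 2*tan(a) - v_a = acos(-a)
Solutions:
 v(a) = C1 - a*acos(-a) - sqrt(1 - a^2) - 2*log(cos(a))


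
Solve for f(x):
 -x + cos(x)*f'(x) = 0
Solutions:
 f(x) = C1 + Integral(x/cos(x), x)


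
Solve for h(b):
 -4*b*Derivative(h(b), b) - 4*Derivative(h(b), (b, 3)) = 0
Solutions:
 h(b) = C1 + Integral(C2*airyai(-b) + C3*airybi(-b), b)


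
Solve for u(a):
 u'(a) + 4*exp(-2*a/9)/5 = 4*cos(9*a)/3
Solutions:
 u(a) = C1 + 4*sin(9*a)/27 + 18*exp(-2*a/9)/5


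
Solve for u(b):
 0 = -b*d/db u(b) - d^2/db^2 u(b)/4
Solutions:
 u(b) = C1 + C2*erf(sqrt(2)*b)


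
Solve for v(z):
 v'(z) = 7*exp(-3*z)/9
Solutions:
 v(z) = C1 - 7*exp(-3*z)/27


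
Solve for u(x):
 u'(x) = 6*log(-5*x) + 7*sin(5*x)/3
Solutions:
 u(x) = C1 + 6*x*log(-x) - 6*x + 6*x*log(5) - 7*cos(5*x)/15


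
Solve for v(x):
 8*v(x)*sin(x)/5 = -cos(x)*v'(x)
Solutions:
 v(x) = C1*cos(x)^(8/5)


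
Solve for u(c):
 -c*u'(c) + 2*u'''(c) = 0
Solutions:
 u(c) = C1 + Integral(C2*airyai(2^(2/3)*c/2) + C3*airybi(2^(2/3)*c/2), c)


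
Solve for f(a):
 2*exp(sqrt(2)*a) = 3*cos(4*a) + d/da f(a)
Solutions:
 f(a) = C1 + sqrt(2)*exp(sqrt(2)*a) - 3*sin(4*a)/4


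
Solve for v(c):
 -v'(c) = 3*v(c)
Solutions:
 v(c) = C1*exp(-3*c)


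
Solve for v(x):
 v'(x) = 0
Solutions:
 v(x) = C1


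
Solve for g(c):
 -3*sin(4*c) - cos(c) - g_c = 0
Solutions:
 g(c) = C1 - sin(c) + 3*cos(4*c)/4


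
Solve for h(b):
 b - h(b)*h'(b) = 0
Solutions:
 h(b) = -sqrt(C1 + b^2)
 h(b) = sqrt(C1 + b^2)


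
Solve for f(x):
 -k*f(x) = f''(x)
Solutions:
 f(x) = C1*exp(-x*sqrt(-k)) + C2*exp(x*sqrt(-k))


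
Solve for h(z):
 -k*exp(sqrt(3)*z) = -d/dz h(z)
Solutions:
 h(z) = C1 + sqrt(3)*k*exp(sqrt(3)*z)/3


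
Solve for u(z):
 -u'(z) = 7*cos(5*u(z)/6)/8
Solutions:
 7*z/8 - 3*log(sin(5*u(z)/6) - 1)/5 + 3*log(sin(5*u(z)/6) + 1)/5 = C1


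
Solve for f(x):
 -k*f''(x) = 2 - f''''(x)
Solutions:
 f(x) = C1 + C2*x + C3*exp(-sqrt(k)*x) + C4*exp(sqrt(k)*x) - x^2/k


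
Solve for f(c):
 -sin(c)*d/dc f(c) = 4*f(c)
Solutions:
 f(c) = C1*(cos(c)^2 + 2*cos(c) + 1)/(cos(c)^2 - 2*cos(c) + 1)


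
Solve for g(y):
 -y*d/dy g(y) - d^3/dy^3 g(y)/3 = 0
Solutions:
 g(y) = C1 + Integral(C2*airyai(-3^(1/3)*y) + C3*airybi(-3^(1/3)*y), y)


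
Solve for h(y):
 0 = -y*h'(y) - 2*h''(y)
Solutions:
 h(y) = C1 + C2*erf(y/2)


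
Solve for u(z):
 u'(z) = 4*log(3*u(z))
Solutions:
 -Integral(1/(log(_y) + log(3)), (_y, u(z)))/4 = C1 - z


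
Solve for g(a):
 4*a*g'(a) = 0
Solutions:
 g(a) = C1


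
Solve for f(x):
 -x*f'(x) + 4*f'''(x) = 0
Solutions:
 f(x) = C1 + Integral(C2*airyai(2^(1/3)*x/2) + C3*airybi(2^(1/3)*x/2), x)


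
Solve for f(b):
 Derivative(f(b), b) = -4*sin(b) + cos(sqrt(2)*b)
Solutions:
 f(b) = C1 + sqrt(2)*sin(sqrt(2)*b)/2 + 4*cos(b)


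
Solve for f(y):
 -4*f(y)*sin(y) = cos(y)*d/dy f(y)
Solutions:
 f(y) = C1*cos(y)^4


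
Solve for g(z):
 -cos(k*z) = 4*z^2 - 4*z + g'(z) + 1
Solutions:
 g(z) = C1 - 4*z^3/3 + 2*z^2 - z - sin(k*z)/k


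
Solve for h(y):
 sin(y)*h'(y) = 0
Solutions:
 h(y) = C1


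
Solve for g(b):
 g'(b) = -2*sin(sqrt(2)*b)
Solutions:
 g(b) = C1 + sqrt(2)*cos(sqrt(2)*b)


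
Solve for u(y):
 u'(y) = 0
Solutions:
 u(y) = C1


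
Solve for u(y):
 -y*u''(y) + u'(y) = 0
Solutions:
 u(y) = C1 + C2*y^2


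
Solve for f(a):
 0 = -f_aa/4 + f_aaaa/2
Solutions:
 f(a) = C1 + C2*a + C3*exp(-sqrt(2)*a/2) + C4*exp(sqrt(2)*a/2)


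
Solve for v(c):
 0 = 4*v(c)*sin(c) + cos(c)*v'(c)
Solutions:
 v(c) = C1*cos(c)^4


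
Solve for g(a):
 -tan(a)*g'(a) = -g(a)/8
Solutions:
 g(a) = C1*sin(a)^(1/8)


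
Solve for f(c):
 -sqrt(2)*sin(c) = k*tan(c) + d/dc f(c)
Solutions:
 f(c) = C1 + k*log(cos(c)) + sqrt(2)*cos(c)


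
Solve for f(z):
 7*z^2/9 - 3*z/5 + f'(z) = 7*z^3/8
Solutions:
 f(z) = C1 + 7*z^4/32 - 7*z^3/27 + 3*z^2/10


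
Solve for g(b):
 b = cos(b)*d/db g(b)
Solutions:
 g(b) = C1 + Integral(b/cos(b), b)


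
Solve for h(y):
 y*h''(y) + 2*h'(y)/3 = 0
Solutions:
 h(y) = C1 + C2*y^(1/3)


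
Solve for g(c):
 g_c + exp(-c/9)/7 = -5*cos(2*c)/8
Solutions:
 g(c) = C1 - 5*sin(2*c)/16 + 9*exp(-c/9)/7


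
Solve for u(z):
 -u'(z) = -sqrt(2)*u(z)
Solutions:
 u(z) = C1*exp(sqrt(2)*z)


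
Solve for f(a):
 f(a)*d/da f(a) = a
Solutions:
 f(a) = -sqrt(C1 + a^2)
 f(a) = sqrt(C1 + a^2)


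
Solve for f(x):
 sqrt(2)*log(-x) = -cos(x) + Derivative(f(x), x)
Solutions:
 f(x) = C1 + sqrt(2)*x*(log(-x) - 1) + sin(x)


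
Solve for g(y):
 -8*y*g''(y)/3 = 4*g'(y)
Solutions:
 g(y) = C1 + C2/sqrt(y)


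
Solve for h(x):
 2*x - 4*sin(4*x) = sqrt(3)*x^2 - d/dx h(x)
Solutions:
 h(x) = C1 + sqrt(3)*x^3/3 - x^2 - cos(4*x)


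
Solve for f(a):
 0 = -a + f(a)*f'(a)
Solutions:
 f(a) = -sqrt(C1 + a^2)
 f(a) = sqrt(C1 + a^2)


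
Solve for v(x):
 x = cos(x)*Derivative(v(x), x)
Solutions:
 v(x) = C1 + Integral(x/cos(x), x)


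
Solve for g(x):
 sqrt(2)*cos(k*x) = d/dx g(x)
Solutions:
 g(x) = C1 + sqrt(2)*sin(k*x)/k


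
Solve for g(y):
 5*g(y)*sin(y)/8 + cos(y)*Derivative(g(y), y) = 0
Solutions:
 g(y) = C1*cos(y)^(5/8)


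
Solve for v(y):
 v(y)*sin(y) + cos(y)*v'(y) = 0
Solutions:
 v(y) = C1*cos(y)


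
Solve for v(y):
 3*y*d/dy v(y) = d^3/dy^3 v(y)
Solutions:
 v(y) = C1 + Integral(C2*airyai(3^(1/3)*y) + C3*airybi(3^(1/3)*y), y)


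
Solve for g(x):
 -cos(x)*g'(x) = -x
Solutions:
 g(x) = C1 + Integral(x/cos(x), x)


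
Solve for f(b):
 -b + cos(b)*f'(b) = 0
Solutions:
 f(b) = C1 + Integral(b/cos(b), b)


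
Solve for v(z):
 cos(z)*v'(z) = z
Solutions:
 v(z) = C1 + Integral(z/cos(z), z)


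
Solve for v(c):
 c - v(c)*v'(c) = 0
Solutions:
 v(c) = -sqrt(C1 + c^2)
 v(c) = sqrt(C1 + c^2)


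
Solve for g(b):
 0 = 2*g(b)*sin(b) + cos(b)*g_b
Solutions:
 g(b) = C1*cos(b)^2


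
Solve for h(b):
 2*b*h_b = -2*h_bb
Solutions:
 h(b) = C1 + C2*erf(sqrt(2)*b/2)


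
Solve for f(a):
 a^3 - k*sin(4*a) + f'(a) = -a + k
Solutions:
 f(a) = C1 - a^4/4 - a^2/2 + a*k - k*cos(4*a)/4


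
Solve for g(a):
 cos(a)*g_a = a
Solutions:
 g(a) = C1 + Integral(a/cos(a), a)


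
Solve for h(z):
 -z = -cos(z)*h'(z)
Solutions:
 h(z) = C1 + Integral(z/cos(z), z)


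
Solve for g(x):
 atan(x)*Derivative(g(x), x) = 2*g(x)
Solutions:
 g(x) = C1*exp(2*Integral(1/atan(x), x))


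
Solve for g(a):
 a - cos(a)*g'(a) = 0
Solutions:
 g(a) = C1 + Integral(a/cos(a), a)


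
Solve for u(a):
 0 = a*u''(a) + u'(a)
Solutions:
 u(a) = C1 + C2*log(a)


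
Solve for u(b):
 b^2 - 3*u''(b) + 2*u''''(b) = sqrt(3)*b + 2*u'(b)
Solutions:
 u(b) = C1 + C2*exp(-2^(1/3)*b*(2^(1/3)/(sqrt(2) + 2)^(1/3) + (sqrt(2) + 2)^(1/3))/4)*sin(2^(1/3)*sqrt(3)*b*(-(sqrt(2) + 2)^(1/3) + 2^(1/3)/(sqrt(2) + 2)^(1/3))/4) + C3*exp(-2^(1/3)*b*(2^(1/3)/(sqrt(2) + 2)^(1/3) + (sqrt(2) + 2)^(1/3))/4)*cos(2^(1/3)*sqrt(3)*b*(-(sqrt(2) + 2)^(1/3) + 2^(1/3)/(sqrt(2) + 2)^(1/3))/4) + C4*exp(2^(1/3)*b*(2^(1/3)/(sqrt(2) + 2)^(1/3) + (sqrt(2) + 2)^(1/3))/2) + b^3/6 - 3*b^2/4 - sqrt(3)*b^2/4 + 3*sqrt(3)*b/4 + 9*b/4


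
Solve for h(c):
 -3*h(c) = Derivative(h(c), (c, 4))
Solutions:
 h(c) = (C1*sin(sqrt(2)*3^(1/4)*c/2) + C2*cos(sqrt(2)*3^(1/4)*c/2))*exp(-sqrt(2)*3^(1/4)*c/2) + (C3*sin(sqrt(2)*3^(1/4)*c/2) + C4*cos(sqrt(2)*3^(1/4)*c/2))*exp(sqrt(2)*3^(1/4)*c/2)


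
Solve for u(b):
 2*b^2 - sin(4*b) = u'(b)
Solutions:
 u(b) = C1 + 2*b^3/3 + cos(4*b)/4


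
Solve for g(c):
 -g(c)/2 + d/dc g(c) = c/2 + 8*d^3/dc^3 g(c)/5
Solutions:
 g(c) = C1*exp(30^(1/3)*c*(30^(1/3)/(sqrt(51) + 9)^(1/3) + (sqrt(51) + 9)^(1/3))/24)*sin(10^(1/3)*3^(1/6)*c*(-3^(2/3)*(sqrt(51) + 9)^(1/3) + 3*10^(1/3)/(sqrt(51) + 9)^(1/3))/24) + C2*exp(30^(1/3)*c*(30^(1/3)/(sqrt(51) + 9)^(1/3) + (sqrt(51) + 9)^(1/3))/24)*cos(10^(1/3)*3^(1/6)*c*(-3^(2/3)*(sqrt(51) + 9)^(1/3) + 3*10^(1/3)/(sqrt(51) + 9)^(1/3))/24) + C3*exp(-30^(1/3)*c*(30^(1/3)/(sqrt(51) + 9)^(1/3) + (sqrt(51) + 9)^(1/3))/12) - c - 2


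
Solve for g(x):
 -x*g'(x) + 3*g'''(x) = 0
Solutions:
 g(x) = C1 + Integral(C2*airyai(3^(2/3)*x/3) + C3*airybi(3^(2/3)*x/3), x)


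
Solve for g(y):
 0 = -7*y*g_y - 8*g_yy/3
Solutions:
 g(y) = C1 + C2*erf(sqrt(21)*y/4)


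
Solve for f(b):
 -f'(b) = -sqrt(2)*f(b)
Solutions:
 f(b) = C1*exp(sqrt(2)*b)


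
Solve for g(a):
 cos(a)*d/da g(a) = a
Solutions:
 g(a) = C1 + Integral(a/cos(a), a)


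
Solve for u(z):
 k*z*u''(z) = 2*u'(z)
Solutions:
 u(z) = C1 + z^(((re(k) + 2)*re(k) + im(k)^2)/(re(k)^2 + im(k)^2))*(C2*sin(2*log(z)*Abs(im(k))/(re(k)^2 + im(k)^2)) + C3*cos(2*log(z)*im(k)/(re(k)^2 + im(k)^2)))


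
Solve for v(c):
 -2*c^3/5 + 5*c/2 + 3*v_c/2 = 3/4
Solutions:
 v(c) = C1 + c^4/15 - 5*c^2/6 + c/2


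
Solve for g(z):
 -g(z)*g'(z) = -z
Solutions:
 g(z) = -sqrt(C1 + z^2)
 g(z) = sqrt(C1 + z^2)


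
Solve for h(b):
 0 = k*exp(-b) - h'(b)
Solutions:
 h(b) = C1 - k*exp(-b)


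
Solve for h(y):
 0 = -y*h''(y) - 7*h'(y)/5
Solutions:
 h(y) = C1 + C2/y^(2/5)


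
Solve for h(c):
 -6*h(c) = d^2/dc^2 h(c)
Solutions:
 h(c) = C1*sin(sqrt(6)*c) + C2*cos(sqrt(6)*c)


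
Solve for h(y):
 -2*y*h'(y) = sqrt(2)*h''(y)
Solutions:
 h(y) = C1 + C2*erf(2^(3/4)*y/2)


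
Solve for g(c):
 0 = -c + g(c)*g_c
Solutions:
 g(c) = -sqrt(C1 + c^2)
 g(c) = sqrt(C1 + c^2)


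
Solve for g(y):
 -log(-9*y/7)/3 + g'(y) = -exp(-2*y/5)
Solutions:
 g(y) = C1 + y*log(-y)/3 + y*(-log(7) - 1 + 2*log(3))/3 + 5*exp(-2*y/5)/2


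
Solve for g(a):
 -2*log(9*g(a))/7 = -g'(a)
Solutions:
 -7*Integral(1/(log(_y) + 2*log(3)), (_y, g(a)))/2 = C1 - a


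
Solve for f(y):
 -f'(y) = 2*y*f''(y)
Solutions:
 f(y) = C1 + C2*sqrt(y)


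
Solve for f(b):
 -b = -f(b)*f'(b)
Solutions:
 f(b) = -sqrt(C1 + b^2)
 f(b) = sqrt(C1 + b^2)


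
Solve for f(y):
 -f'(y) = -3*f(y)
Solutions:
 f(y) = C1*exp(3*y)


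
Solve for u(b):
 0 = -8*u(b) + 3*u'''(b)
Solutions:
 u(b) = C3*exp(2*3^(2/3)*b/3) + (C1*sin(3^(1/6)*b) + C2*cos(3^(1/6)*b))*exp(-3^(2/3)*b/3)


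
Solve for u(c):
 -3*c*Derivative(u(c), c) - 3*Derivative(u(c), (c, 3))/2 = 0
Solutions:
 u(c) = C1 + Integral(C2*airyai(-2^(1/3)*c) + C3*airybi(-2^(1/3)*c), c)


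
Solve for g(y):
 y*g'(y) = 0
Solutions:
 g(y) = C1


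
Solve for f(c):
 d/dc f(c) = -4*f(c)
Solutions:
 f(c) = C1*exp(-4*c)


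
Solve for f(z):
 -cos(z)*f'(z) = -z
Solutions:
 f(z) = C1 + Integral(z/cos(z), z)


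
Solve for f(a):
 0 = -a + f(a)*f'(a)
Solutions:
 f(a) = -sqrt(C1 + a^2)
 f(a) = sqrt(C1 + a^2)


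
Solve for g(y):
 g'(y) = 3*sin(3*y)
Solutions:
 g(y) = C1 - cos(3*y)


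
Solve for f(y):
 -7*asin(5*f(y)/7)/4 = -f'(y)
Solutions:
 Integral(1/asin(5*_y/7), (_y, f(y))) = C1 + 7*y/4


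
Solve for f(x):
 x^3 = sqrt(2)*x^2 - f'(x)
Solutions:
 f(x) = C1 - x^4/4 + sqrt(2)*x^3/3


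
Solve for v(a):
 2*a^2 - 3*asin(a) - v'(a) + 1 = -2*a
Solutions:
 v(a) = C1 + 2*a^3/3 + a^2 - 3*a*asin(a) + a - 3*sqrt(1 - a^2)


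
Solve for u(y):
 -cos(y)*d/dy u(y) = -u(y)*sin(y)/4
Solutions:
 u(y) = C1/cos(y)^(1/4)


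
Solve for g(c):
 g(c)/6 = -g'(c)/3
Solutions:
 g(c) = C1*exp(-c/2)


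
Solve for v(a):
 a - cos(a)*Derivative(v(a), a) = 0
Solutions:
 v(a) = C1 + Integral(a/cos(a), a)


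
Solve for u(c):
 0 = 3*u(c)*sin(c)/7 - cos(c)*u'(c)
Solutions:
 u(c) = C1/cos(c)^(3/7)


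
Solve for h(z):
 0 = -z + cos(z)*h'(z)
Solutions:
 h(z) = C1 + Integral(z/cos(z), z)


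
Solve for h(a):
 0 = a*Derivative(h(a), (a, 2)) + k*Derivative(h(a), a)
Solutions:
 h(a) = C1 + a^(1 - re(k))*(C2*sin(log(a)*Abs(im(k))) + C3*cos(log(a)*im(k)))


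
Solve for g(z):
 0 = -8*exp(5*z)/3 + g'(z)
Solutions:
 g(z) = C1 + 8*exp(5*z)/15


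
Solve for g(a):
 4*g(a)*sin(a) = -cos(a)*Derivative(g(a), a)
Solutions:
 g(a) = C1*cos(a)^4


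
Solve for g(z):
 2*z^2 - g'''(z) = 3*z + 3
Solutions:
 g(z) = C1 + C2*z + C3*z^2 + z^5/30 - z^4/8 - z^3/2


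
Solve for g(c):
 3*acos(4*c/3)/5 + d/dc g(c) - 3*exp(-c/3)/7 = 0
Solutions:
 g(c) = C1 - 3*c*acos(4*c/3)/5 + 3*sqrt(9 - 16*c^2)/20 - 9*exp(-c/3)/7


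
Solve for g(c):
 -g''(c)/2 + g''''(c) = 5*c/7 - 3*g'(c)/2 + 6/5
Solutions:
 g(c) = C1 + C2*exp(6^(1/3)*c*(6^(1/3)/(sqrt(723) + 27)^(1/3) + (sqrt(723) + 27)^(1/3))/12)*sin(2^(1/3)*3^(1/6)*c*(-3^(2/3)*(sqrt(723) + 27)^(1/3) + 3*2^(1/3)/(sqrt(723) + 27)^(1/3))/12) + C3*exp(6^(1/3)*c*(6^(1/3)/(sqrt(723) + 27)^(1/3) + (sqrt(723) + 27)^(1/3))/12)*cos(2^(1/3)*3^(1/6)*c*(-3^(2/3)*(sqrt(723) + 27)^(1/3) + 3*2^(1/3)/(sqrt(723) + 27)^(1/3))/12) + C4*exp(-6^(1/3)*c*(6^(1/3)/(sqrt(723) + 27)^(1/3) + (sqrt(723) + 27)^(1/3))/6) + 5*c^2/21 + 302*c/315


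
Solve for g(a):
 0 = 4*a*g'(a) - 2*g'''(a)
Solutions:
 g(a) = C1 + Integral(C2*airyai(2^(1/3)*a) + C3*airybi(2^(1/3)*a), a)


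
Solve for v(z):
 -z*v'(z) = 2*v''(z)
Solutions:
 v(z) = C1 + C2*erf(z/2)


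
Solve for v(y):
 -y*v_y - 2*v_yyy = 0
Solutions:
 v(y) = C1 + Integral(C2*airyai(-2^(2/3)*y/2) + C3*airybi(-2^(2/3)*y/2), y)


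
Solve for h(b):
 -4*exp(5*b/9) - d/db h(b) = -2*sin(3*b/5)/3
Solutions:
 h(b) = C1 - 36*exp(5*b/9)/5 - 10*cos(3*b/5)/9


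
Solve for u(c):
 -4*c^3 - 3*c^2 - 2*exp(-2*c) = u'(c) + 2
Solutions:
 u(c) = C1 - c^4 - c^3 - 2*c + exp(-2*c)


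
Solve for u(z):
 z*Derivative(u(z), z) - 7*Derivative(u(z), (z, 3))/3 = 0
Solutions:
 u(z) = C1 + Integral(C2*airyai(3^(1/3)*7^(2/3)*z/7) + C3*airybi(3^(1/3)*7^(2/3)*z/7), z)


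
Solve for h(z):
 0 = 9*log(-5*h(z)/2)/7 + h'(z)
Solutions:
 7*Integral(1/(log(-_y) - log(2) + log(5)), (_y, h(z)))/9 = C1 - z


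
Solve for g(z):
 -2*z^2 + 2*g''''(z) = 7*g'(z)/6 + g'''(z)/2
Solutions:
 g(z) = C1 + C2*exp(z*(-(12*sqrt(1771) + 505)^(1/3) - 1/(12*sqrt(1771) + 505)^(1/3) + 2)/24)*sin(sqrt(3)*z*(-(12*sqrt(1771) + 505)^(1/3) + (12*sqrt(1771) + 505)^(-1/3))/24) + C3*exp(z*(-(12*sqrt(1771) + 505)^(1/3) - 1/(12*sqrt(1771) + 505)^(1/3) + 2)/24)*cos(sqrt(3)*z*(-(12*sqrt(1771) + 505)^(1/3) + (12*sqrt(1771) + 505)^(-1/3))/24) + C4*exp(z*((12*sqrt(1771) + 505)^(-1/3) + 1 + (12*sqrt(1771) + 505)^(1/3))/12) - 4*z^3/7 + 72*z/49


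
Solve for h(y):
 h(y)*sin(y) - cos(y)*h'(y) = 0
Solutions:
 h(y) = C1/cos(y)


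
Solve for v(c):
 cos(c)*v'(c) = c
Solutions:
 v(c) = C1 + Integral(c/cos(c), c)


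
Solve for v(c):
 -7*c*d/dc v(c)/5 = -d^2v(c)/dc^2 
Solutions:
 v(c) = C1 + C2*erfi(sqrt(70)*c/10)


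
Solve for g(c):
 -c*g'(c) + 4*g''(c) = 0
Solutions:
 g(c) = C1 + C2*erfi(sqrt(2)*c/4)


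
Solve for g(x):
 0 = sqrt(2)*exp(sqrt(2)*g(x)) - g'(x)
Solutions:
 g(x) = sqrt(2)*(2*log(-1/(C1 + sqrt(2)*x)) - log(2))/4


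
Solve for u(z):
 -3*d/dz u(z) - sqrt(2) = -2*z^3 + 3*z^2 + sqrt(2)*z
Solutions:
 u(z) = C1 + z^4/6 - z^3/3 - sqrt(2)*z^2/6 - sqrt(2)*z/3


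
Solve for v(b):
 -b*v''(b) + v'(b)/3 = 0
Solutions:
 v(b) = C1 + C2*b^(4/3)


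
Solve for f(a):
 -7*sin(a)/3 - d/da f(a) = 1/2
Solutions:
 f(a) = C1 - a/2 + 7*cos(a)/3


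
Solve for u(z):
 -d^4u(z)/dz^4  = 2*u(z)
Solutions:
 u(z) = (C1*sin(2^(3/4)*z/2) + C2*cos(2^(3/4)*z/2))*exp(-2^(3/4)*z/2) + (C3*sin(2^(3/4)*z/2) + C4*cos(2^(3/4)*z/2))*exp(2^(3/4)*z/2)


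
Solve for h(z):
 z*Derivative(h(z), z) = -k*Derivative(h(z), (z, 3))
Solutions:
 h(z) = C1 + Integral(C2*airyai(z*(-1/k)^(1/3)) + C3*airybi(z*(-1/k)^(1/3)), z)


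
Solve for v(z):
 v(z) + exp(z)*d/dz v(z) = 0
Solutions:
 v(z) = C1*exp(exp(-z))


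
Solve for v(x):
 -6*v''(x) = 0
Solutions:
 v(x) = C1 + C2*x


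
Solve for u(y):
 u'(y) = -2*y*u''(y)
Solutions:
 u(y) = C1 + C2*sqrt(y)


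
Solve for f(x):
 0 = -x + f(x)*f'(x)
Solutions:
 f(x) = -sqrt(C1 + x^2)
 f(x) = sqrt(C1 + x^2)


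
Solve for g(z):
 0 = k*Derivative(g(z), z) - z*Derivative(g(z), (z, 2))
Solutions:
 g(z) = C1 + z^(re(k) + 1)*(C2*sin(log(z)*Abs(im(k))) + C3*cos(log(z)*im(k)))


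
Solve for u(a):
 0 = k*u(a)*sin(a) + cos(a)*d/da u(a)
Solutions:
 u(a) = C1*exp(k*log(cos(a)))


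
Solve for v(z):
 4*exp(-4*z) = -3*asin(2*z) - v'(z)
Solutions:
 v(z) = C1 - 3*z*asin(2*z) - 3*sqrt(1 - 4*z^2)/2 + exp(-4*z)


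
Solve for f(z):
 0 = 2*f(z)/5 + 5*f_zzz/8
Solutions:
 f(z) = C3*exp(-2*10^(1/3)*z/5) + (C1*sin(10^(1/3)*sqrt(3)*z/5) + C2*cos(10^(1/3)*sqrt(3)*z/5))*exp(10^(1/3)*z/5)


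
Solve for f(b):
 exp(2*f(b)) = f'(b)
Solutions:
 f(b) = log(-sqrt(-1/(C1 + b))) - log(2)/2
 f(b) = log(-1/(C1 + b))/2 - log(2)/2


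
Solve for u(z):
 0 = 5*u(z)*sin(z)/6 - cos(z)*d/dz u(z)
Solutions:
 u(z) = C1/cos(z)^(5/6)


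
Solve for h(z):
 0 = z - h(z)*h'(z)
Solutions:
 h(z) = -sqrt(C1 + z^2)
 h(z) = sqrt(C1 + z^2)


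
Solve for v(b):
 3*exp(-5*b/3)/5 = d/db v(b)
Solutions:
 v(b) = C1 - 9*exp(-5*b/3)/25


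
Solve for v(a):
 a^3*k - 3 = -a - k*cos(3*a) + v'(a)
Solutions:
 v(a) = C1 + a^4*k/4 + a^2/2 - 3*a + k*sin(3*a)/3


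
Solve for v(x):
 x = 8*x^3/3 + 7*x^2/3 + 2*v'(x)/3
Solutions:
 v(x) = C1 - x^4 - 7*x^3/6 + 3*x^2/4


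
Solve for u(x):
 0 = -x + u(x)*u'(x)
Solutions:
 u(x) = -sqrt(C1 + x^2)
 u(x) = sqrt(C1 + x^2)


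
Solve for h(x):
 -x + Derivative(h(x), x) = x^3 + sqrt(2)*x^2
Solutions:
 h(x) = C1 + x^4/4 + sqrt(2)*x^3/3 + x^2/2


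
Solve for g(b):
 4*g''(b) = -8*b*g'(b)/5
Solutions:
 g(b) = C1 + C2*erf(sqrt(5)*b/5)


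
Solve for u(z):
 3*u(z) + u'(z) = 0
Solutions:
 u(z) = C1*exp(-3*z)


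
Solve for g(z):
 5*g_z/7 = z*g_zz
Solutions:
 g(z) = C1 + C2*z^(12/7)


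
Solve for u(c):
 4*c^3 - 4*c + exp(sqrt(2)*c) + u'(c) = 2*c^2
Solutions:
 u(c) = C1 - c^4 + 2*c^3/3 + 2*c^2 - sqrt(2)*exp(sqrt(2)*c)/2


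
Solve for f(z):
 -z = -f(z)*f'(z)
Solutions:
 f(z) = -sqrt(C1 + z^2)
 f(z) = sqrt(C1 + z^2)


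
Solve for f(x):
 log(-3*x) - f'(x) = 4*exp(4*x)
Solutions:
 f(x) = C1 + x*log(-x) + x*(-1 + log(3)) - exp(4*x)


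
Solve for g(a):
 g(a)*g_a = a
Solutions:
 g(a) = -sqrt(C1 + a^2)
 g(a) = sqrt(C1 + a^2)


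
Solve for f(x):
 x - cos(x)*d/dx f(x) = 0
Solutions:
 f(x) = C1 + Integral(x/cos(x), x)


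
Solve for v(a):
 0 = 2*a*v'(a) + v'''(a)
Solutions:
 v(a) = C1 + Integral(C2*airyai(-2^(1/3)*a) + C3*airybi(-2^(1/3)*a), a)


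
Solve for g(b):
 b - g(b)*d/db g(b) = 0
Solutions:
 g(b) = -sqrt(C1 + b^2)
 g(b) = sqrt(C1 + b^2)


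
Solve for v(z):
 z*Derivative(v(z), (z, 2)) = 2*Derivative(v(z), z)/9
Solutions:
 v(z) = C1 + C2*z^(11/9)


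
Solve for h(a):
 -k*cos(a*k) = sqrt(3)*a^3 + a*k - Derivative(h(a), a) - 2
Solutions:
 h(a) = C1 + sqrt(3)*a^4/4 + a^2*k/2 - 2*a + sin(a*k)


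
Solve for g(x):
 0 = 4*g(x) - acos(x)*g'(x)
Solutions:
 g(x) = C1*exp(4*Integral(1/acos(x), x))


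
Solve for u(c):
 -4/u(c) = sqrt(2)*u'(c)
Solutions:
 u(c) = -sqrt(C1 - 4*sqrt(2)*c)
 u(c) = sqrt(C1 - 4*sqrt(2)*c)


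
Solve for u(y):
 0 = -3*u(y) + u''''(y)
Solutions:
 u(y) = C1*exp(-3^(1/4)*y) + C2*exp(3^(1/4)*y) + C3*sin(3^(1/4)*y) + C4*cos(3^(1/4)*y)


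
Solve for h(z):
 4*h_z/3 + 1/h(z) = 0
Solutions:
 h(z) = -sqrt(C1 - 6*z)/2
 h(z) = sqrt(C1 - 6*z)/2


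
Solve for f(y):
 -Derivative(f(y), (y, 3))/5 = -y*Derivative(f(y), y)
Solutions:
 f(y) = C1 + Integral(C2*airyai(5^(1/3)*y) + C3*airybi(5^(1/3)*y), y)


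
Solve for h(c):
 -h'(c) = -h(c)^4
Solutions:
 h(c) = (-1/(C1 + 3*c))^(1/3)
 h(c) = (-1/(C1 + c))^(1/3)*(-3^(2/3) - 3*3^(1/6)*I)/6
 h(c) = (-1/(C1 + c))^(1/3)*(-3^(2/3) + 3*3^(1/6)*I)/6


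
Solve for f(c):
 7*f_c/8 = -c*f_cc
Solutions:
 f(c) = C1 + C2*c^(1/8)


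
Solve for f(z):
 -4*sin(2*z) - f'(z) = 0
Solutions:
 f(z) = C1 + 2*cos(2*z)


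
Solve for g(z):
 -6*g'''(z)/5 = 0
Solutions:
 g(z) = C1 + C2*z + C3*z^2


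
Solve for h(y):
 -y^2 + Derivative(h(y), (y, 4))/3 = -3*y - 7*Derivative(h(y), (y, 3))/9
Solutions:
 h(y) = C1 + C2*y + C3*y^2 + C4*exp(-7*y/3) + 3*y^5/140 - 81*y^4/392 + 243*y^3/686


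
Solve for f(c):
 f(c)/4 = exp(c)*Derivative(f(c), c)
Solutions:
 f(c) = C1*exp(-exp(-c)/4)


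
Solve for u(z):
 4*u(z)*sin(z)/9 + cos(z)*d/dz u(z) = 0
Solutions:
 u(z) = C1*cos(z)^(4/9)


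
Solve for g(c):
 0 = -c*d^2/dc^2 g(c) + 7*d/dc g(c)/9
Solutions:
 g(c) = C1 + C2*c^(16/9)


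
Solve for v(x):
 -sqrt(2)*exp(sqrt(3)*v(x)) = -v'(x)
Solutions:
 v(x) = sqrt(3)*(2*log(-1/(C1 + sqrt(2)*x)) - log(3))/6


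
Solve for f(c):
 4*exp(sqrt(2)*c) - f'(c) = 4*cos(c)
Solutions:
 f(c) = C1 + 2*sqrt(2)*exp(sqrt(2)*c) - 4*sin(c)


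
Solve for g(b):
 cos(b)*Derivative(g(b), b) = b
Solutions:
 g(b) = C1 + Integral(b/cos(b), b)


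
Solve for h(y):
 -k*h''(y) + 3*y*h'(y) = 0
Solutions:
 h(y) = C1 + C2*erf(sqrt(6)*y*sqrt(-1/k)/2)/sqrt(-1/k)


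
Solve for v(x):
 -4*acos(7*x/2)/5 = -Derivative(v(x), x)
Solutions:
 v(x) = C1 + 4*x*acos(7*x/2)/5 - 4*sqrt(4 - 49*x^2)/35


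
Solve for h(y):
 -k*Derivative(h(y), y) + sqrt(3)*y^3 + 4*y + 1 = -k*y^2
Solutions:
 h(y) = C1 + y^3/3 + sqrt(3)*y^4/(4*k) + 2*y^2/k + y/k


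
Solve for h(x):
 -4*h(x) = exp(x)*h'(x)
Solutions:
 h(x) = C1*exp(4*exp(-x))


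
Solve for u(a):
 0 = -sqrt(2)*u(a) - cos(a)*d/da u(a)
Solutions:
 u(a) = C1*(sin(a) - 1)^(sqrt(2)/2)/(sin(a) + 1)^(sqrt(2)/2)


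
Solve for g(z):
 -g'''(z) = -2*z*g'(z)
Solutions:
 g(z) = C1 + Integral(C2*airyai(2^(1/3)*z) + C3*airybi(2^(1/3)*z), z)


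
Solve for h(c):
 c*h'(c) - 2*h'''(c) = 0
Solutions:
 h(c) = C1 + Integral(C2*airyai(2^(2/3)*c/2) + C3*airybi(2^(2/3)*c/2), c)


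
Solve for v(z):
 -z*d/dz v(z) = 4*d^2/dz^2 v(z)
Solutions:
 v(z) = C1 + C2*erf(sqrt(2)*z/4)


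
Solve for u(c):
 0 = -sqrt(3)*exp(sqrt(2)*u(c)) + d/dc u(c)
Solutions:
 u(c) = sqrt(2)*(2*log(-1/(C1 + sqrt(3)*c)) - log(2))/4


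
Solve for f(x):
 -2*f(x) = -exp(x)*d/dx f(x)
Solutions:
 f(x) = C1*exp(-2*exp(-x))


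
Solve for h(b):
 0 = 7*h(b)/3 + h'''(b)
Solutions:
 h(b) = C3*exp(-3^(2/3)*7^(1/3)*b/3) + (C1*sin(3^(1/6)*7^(1/3)*b/2) + C2*cos(3^(1/6)*7^(1/3)*b/2))*exp(3^(2/3)*7^(1/3)*b/6)


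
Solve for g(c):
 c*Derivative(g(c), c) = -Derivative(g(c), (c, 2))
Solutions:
 g(c) = C1 + C2*erf(sqrt(2)*c/2)


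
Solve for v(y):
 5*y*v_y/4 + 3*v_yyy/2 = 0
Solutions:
 v(y) = C1 + Integral(C2*airyai(-5^(1/3)*6^(2/3)*y/6) + C3*airybi(-5^(1/3)*6^(2/3)*y/6), y)


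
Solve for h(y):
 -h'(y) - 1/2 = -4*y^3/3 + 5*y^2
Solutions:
 h(y) = C1 + y^4/3 - 5*y^3/3 - y/2


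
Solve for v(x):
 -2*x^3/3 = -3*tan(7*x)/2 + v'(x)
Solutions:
 v(x) = C1 - x^4/6 - 3*log(cos(7*x))/14


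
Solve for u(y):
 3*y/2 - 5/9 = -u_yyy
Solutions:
 u(y) = C1 + C2*y + C3*y^2 - y^4/16 + 5*y^3/54


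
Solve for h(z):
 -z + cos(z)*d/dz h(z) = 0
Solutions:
 h(z) = C1 + Integral(z/cos(z), z)


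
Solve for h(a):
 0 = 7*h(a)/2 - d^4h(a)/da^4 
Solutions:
 h(a) = C1*exp(-2^(3/4)*7^(1/4)*a/2) + C2*exp(2^(3/4)*7^(1/4)*a/2) + C3*sin(2^(3/4)*7^(1/4)*a/2) + C4*cos(2^(3/4)*7^(1/4)*a/2)


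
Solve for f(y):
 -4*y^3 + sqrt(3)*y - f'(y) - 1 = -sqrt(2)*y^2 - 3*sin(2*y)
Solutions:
 f(y) = C1 - y^4 + sqrt(2)*y^3/3 + sqrt(3)*y^2/2 - y - 3*cos(2*y)/2


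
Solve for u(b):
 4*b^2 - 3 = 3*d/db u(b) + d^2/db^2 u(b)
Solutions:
 u(b) = C1 + C2*exp(-3*b) + 4*b^3/9 - 4*b^2/9 - 19*b/27


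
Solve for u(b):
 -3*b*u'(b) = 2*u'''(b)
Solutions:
 u(b) = C1 + Integral(C2*airyai(-2^(2/3)*3^(1/3)*b/2) + C3*airybi(-2^(2/3)*3^(1/3)*b/2), b)


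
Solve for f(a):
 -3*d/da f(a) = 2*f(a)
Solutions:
 f(a) = C1*exp(-2*a/3)


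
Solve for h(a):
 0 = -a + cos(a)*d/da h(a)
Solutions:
 h(a) = C1 + Integral(a/cos(a), a)


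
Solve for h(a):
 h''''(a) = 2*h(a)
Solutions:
 h(a) = C1*exp(-2^(1/4)*a) + C2*exp(2^(1/4)*a) + C3*sin(2^(1/4)*a) + C4*cos(2^(1/4)*a)


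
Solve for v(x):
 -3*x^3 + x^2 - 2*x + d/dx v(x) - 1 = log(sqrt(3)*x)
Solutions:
 v(x) = C1 + 3*x^4/4 - x^3/3 + x^2 + x*log(x) + x*log(3)/2


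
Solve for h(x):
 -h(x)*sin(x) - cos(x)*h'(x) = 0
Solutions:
 h(x) = C1*cos(x)


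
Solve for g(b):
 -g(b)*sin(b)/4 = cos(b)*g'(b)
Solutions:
 g(b) = C1*cos(b)^(1/4)


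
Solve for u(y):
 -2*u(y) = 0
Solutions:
 u(y) = 0


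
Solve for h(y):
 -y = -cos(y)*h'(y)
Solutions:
 h(y) = C1 + Integral(y/cos(y), y)


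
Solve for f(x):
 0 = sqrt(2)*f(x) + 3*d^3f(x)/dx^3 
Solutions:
 f(x) = C3*exp(-2^(1/6)*3^(2/3)*x/3) + (C1*sin(6^(1/6)*x/2) + C2*cos(6^(1/6)*x/2))*exp(2^(1/6)*3^(2/3)*x/6)


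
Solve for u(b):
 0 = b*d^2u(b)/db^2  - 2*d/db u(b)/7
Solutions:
 u(b) = C1 + C2*b^(9/7)


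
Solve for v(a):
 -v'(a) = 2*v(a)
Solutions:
 v(a) = C1*exp(-2*a)


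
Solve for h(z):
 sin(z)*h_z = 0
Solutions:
 h(z) = C1


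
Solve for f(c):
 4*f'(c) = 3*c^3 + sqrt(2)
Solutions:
 f(c) = C1 + 3*c^4/16 + sqrt(2)*c/4


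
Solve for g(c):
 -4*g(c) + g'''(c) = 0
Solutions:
 g(c) = C3*exp(2^(2/3)*c) + (C1*sin(2^(2/3)*sqrt(3)*c/2) + C2*cos(2^(2/3)*sqrt(3)*c/2))*exp(-2^(2/3)*c/2)


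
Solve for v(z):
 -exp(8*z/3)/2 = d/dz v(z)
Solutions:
 v(z) = C1 - 3*exp(8*z/3)/16


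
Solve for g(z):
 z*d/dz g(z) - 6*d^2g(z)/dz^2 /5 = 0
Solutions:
 g(z) = C1 + C2*erfi(sqrt(15)*z/6)


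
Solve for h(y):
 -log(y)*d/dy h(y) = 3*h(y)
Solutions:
 h(y) = C1*exp(-3*li(y))


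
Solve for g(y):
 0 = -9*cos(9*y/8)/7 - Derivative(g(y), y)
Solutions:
 g(y) = C1 - 8*sin(9*y/8)/7


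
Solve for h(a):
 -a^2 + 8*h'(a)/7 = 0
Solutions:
 h(a) = C1 + 7*a^3/24


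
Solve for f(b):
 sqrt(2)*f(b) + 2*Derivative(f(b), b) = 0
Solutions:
 f(b) = C1*exp(-sqrt(2)*b/2)


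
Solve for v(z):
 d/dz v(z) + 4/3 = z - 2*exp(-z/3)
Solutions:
 v(z) = C1 + z^2/2 - 4*z/3 + 6*exp(-z/3)


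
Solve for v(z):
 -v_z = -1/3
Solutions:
 v(z) = C1 + z/3


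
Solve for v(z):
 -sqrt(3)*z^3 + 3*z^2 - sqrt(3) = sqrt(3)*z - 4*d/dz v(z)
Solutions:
 v(z) = C1 + sqrt(3)*z^4/16 - z^3/4 + sqrt(3)*z^2/8 + sqrt(3)*z/4


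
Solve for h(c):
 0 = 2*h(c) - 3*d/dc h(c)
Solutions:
 h(c) = C1*exp(2*c/3)


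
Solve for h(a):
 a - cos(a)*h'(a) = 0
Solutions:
 h(a) = C1 + Integral(a/cos(a), a)


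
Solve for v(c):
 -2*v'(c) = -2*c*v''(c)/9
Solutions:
 v(c) = C1 + C2*c^10


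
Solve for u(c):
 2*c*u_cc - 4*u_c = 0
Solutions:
 u(c) = C1 + C2*c^3


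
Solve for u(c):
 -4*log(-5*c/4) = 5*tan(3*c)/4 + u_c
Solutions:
 u(c) = C1 - 4*c*log(-c) - 4*c*log(5) + 4*c + 8*c*log(2) + 5*log(cos(3*c))/12


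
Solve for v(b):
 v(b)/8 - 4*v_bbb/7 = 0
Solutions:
 v(b) = C3*exp(14^(1/3)*b/4) + (C1*sin(14^(1/3)*sqrt(3)*b/8) + C2*cos(14^(1/3)*sqrt(3)*b/8))*exp(-14^(1/3)*b/8)


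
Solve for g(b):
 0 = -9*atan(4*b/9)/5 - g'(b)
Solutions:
 g(b) = C1 - 9*b*atan(4*b/9)/5 + 81*log(16*b^2 + 81)/40


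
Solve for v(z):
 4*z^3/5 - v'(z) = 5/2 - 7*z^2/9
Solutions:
 v(z) = C1 + z^4/5 + 7*z^3/27 - 5*z/2


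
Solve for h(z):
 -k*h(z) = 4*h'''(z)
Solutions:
 h(z) = C1*exp(2^(1/3)*z*(-k)^(1/3)/2) + C2*exp(2^(1/3)*z*(-k)^(1/3)*(-1 + sqrt(3)*I)/4) + C3*exp(-2^(1/3)*z*(-k)^(1/3)*(1 + sqrt(3)*I)/4)


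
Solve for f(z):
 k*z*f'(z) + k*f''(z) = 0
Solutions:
 f(z) = C1 + C2*erf(sqrt(2)*z/2)


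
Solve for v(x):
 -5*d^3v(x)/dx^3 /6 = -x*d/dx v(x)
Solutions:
 v(x) = C1 + Integral(C2*airyai(5^(2/3)*6^(1/3)*x/5) + C3*airybi(5^(2/3)*6^(1/3)*x/5), x)


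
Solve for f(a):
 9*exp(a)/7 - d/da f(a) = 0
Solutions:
 f(a) = C1 + 9*exp(a)/7


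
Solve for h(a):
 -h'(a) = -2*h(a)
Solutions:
 h(a) = C1*exp(2*a)


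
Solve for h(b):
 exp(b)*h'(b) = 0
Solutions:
 h(b) = C1


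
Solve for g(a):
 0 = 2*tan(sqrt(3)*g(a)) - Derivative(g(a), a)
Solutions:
 g(a) = sqrt(3)*(pi - asin(C1*exp(2*sqrt(3)*a)))/3
 g(a) = sqrt(3)*asin(C1*exp(2*sqrt(3)*a))/3


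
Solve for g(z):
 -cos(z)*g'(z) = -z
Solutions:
 g(z) = C1 + Integral(z/cos(z), z)


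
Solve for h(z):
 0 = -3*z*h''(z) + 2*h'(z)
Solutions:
 h(z) = C1 + C2*z^(5/3)


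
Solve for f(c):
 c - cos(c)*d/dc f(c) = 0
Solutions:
 f(c) = C1 + Integral(c/cos(c), c)


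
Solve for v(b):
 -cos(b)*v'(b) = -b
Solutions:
 v(b) = C1 + Integral(b/cos(b), b)


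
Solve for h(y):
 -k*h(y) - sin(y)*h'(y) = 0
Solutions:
 h(y) = C1*exp(k*(-log(cos(y) - 1) + log(cos(y) + 1))/2)


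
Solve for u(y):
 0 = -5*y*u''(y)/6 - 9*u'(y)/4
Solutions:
 u(y) = C1 + C2/y^(17/10)


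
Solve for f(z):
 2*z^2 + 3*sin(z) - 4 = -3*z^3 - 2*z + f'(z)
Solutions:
 f(z) = C1 + 3*z^4/4 + 2*z^3/3 + z^2 - 4*z - 3*cos(z)


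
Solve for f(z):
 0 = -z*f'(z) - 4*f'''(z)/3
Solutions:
 f(z) = C1 + Integral(C2*airyai(-6^(1/3)*z/2) + C3*airybi(-6^(1/3)*z/2), z)


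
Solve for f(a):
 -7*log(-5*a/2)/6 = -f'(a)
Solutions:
 f(a) = C1 + 7*a*log(-a)/6 + 7*a*(-1 - log(2) + log(5))/6


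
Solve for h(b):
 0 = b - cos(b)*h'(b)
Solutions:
 h(b) = C1 + Integral(b/cos(b), b)


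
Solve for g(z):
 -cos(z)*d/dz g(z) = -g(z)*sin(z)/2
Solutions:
 g(z) = C1/sqrt(cos(z))


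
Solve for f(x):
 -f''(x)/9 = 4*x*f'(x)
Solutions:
 f(x) = C1 + C2*erf(3*sqrt(2)*x)


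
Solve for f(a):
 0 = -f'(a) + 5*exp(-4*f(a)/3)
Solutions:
 f(a) = 3*log(-I*(C1 + 20*a/3)^(1/4))
 f(a) = 3*log(I*(C1 + 20*a/3)^(1/4))
 f(a) = 3*log(-(C1 + 20*a/3)^(1/4))
 f(a) = 3*log(C1 + 20*a/3)/4


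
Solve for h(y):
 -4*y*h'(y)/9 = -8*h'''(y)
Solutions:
 h(y) = C1 + Integral(C2*airyai(12^(1/3)*y/6) + C3*airybi(12^(1/3)*y/6), y)


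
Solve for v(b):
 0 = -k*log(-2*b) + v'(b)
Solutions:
 v(b) = C1 + b*k*log(-b) + b*k*(-1 + log(2))


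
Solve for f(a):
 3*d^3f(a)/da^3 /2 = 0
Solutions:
 f(a) = C1 + C2*a + C3*a^2


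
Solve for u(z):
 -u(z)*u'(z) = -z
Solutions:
 u(z) = -sqrt(C1 + z^2)
 u(z) = sqrt(C1 + z^2)


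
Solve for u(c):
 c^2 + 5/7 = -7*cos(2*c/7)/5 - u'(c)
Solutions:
 u(c) = C1 - c^3/3 - 5*c/7 - 49*sin(c/7)*cos(c/7)/5


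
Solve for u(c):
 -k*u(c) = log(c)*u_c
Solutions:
 u(c) = C1*exp(-k*li(c))


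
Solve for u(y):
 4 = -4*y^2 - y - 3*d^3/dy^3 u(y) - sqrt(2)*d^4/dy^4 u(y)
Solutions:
 u(y) = C1 + C2*y + C3*y^2 + C4*exp(-3*sqrt(2)*y/2) - y^5/45 + y^4*(-3 + 8*sqrt(2))/216 + y^3*(-52 + 3*sqrt(2))/162


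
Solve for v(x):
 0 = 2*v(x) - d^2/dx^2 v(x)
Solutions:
 v(x) = C1*exp(-sqrt(2)*x) + C2*exp(sqrt(2)*x)


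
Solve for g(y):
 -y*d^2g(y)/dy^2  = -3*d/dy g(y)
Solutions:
 g(y) = C1 + C2*y^4


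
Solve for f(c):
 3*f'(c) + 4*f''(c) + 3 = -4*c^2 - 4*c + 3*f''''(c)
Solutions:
 f(c) = C1 + C2*exp(-2^(1/3)*c*(8/(sqrt(473) + 27)^(1/3) + 2^(1/3)*(sqrt(473) + 27)^(1/3))/12)*sin(2^(1/3)*sqrt(3)*c*(-2^(1/3)*(sqrt(473) + 27)^(1/3) + 8/(sqrt(473) + 27)^(1/3))/12) + C3*exp(-2^(1/3)*c*(8/(sqrt(473) + 27)^(1/3) + 2^(1/3)*(sqrt(473) + 27)^(1/3))/12)*cos(2^(1/3)*sqrt(3)*c*(-2^(1/3)*(sqrt(473) + 27)^(1/3) + 8/(sqrt(473) + 27)^(1/3))/12) + C4*exp(2^(1/3)*c*(8/(sqrt(473) + 27)^(1/3) + 2^(1/3)*(sqrt(473) + 27)^(1/3))/6) - 4*c^3/9 + 10*c^2/9 - 107*c/27


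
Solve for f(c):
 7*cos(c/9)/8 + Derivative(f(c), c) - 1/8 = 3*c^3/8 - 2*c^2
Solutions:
 f(c) = C1 + 3*c^4/32 - 2*c^3/3 + c/8 - 63*sin(c/9)/8


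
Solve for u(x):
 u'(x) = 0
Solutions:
 u(x) = C1


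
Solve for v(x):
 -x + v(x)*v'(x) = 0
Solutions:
 v(x) = -sqrt(C1 + x^2)
 v(x) = sqrt(C1 + x^2)


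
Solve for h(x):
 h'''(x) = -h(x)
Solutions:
 h(x) = C3*exp(-x) + (C1*sin(sqrt(3)*x/2) + C2*cos(sqrt(3)*x/2))*exp(x/2)


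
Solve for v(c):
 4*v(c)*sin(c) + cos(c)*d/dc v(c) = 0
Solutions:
 v(c) = C1*cos(c)^4


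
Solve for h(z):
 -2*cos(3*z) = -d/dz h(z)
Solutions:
 h(z) = C1 + 2*sin(3*z)/3


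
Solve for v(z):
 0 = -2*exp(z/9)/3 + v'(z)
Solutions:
 v(z) = C1 + 6*exp(z/9)


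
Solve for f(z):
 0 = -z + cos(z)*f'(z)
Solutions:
 f(z) = C1 + Integral(z/cos(z), z)


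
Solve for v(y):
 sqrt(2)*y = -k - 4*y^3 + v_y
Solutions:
 v(y) = C1 + k*y + y^4 + sqrt(2)*y^2/2


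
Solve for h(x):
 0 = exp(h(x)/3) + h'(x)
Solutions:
 h(x) = 3*log(1/(C1 + x)) + 3*log(3)


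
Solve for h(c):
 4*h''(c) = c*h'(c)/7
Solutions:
 h(c) = C1 + C2*erfi(sqrt(14)*c/28)


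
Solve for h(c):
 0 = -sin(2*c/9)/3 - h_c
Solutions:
 h(c) = C1 + 3*cos(2*c/9)/2


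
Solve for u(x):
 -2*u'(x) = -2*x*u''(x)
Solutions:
 u(x) = C1 + C2*x^2


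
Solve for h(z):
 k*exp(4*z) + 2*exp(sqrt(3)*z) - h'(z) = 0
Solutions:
 h(z) = C1 + k*exp(4*z)/4 + 2*sqrt(3)*exp(sqrt(3)*z)/3


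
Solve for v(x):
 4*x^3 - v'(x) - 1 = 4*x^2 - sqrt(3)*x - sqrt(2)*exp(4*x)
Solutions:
 v(x) = C1 + x^4 - 4*x^3/3 + sqrt(3)*x^2/2 - x + sqrt(2)*exp(4*x)/4


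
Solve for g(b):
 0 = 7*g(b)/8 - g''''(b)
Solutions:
 g(b) = C1*exp(-14^(1/4)*b/2) + C2*exp(14^(1/4)*b/2) + C3*sin(14^(1/4)*b/2) + C4*cos(14^(1/4)*b/2)


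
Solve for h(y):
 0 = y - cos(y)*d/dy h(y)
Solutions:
 h(y) = C1 + Integral(y/cos(y), y)


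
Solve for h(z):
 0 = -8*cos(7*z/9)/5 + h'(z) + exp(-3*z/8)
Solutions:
 h(z) = C1 + 72*sin(7*z/9)/35 + 8*exp(-3*z/8)/3


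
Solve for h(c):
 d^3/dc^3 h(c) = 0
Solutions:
 h(c) = C1 + C2*c + C3*c^2


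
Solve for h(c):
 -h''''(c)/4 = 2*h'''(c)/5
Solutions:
 h(c) = C1 + C2*c + C3*c^2 + C4*exp(-8*c/5)


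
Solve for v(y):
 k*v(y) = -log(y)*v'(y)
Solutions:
 v(y) = C1*exp(-k*li(y))


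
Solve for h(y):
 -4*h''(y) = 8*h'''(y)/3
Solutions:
 h(y) = C1 + C2*y + C3*exp(-3*y/2)


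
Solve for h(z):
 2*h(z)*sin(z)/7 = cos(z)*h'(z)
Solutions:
 h(z) = C1/cos(z)^(2/7)


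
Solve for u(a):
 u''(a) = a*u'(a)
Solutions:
 u(a) = C1 + C2*erfi(sqrt(2)*a/2)


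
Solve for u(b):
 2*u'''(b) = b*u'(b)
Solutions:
 u(b) = C1 + Integral(C2*airyai(2^(2/3)*b/2) + C3*airybi(2^(2/3)*b/2), b)


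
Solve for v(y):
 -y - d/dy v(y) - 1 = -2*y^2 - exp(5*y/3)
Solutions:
 v(y) = C1 + 2*y^3/3 - y^2/2 - y + 3*exp(5*y/3)/5


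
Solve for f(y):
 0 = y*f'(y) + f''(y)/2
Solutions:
 f(y) = C1 + C2*erf(y)


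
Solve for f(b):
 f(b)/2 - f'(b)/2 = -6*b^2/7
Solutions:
 f(b) = C1*exp(b) - 12*b^2/7 - 24*b/7 - 24/7


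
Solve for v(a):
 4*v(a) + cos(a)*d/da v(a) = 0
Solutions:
 v(a) = C1*(sin(a)^2 - 2*sin(a) + 1)/(sin(a)^2 + 2*sin(a) + 1)


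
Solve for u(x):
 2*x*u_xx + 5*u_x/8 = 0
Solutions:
 u(x) = C1 + C2*x^(11/16)


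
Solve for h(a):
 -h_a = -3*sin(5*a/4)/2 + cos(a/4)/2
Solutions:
 h(a) = C1 - 2*sin(a/4) - 6*cos(5*a/4)/5


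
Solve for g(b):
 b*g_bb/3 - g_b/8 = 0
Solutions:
 g(b) = C1 + C2*b^(11/8)


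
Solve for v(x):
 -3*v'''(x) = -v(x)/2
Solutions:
 v(x) = C3*exp(6^(2/3)*x/6) + (C1*sin(2^(2/3)*3^(1/6)*x/4) + C2*cos(2^(2/3)*3^(1/6)*x/4))*exp(-6^(2/3)*x/12)


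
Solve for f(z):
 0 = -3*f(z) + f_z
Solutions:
 f(z) = C1*exp(3*z)


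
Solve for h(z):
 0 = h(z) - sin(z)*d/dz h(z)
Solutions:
 h(z) = C1*sqrt(cos(z) - 1)/sqrt(cos(z) + 1)


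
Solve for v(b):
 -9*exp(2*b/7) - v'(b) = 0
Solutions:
 v(b) = C1 - 63*exp(2*b/7)/2


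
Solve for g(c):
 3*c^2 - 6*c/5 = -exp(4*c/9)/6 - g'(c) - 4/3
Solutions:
 g(c) = C1 - c^3 + 3*c^2/5 - 4*c/3 - 3*exp(4*c/9)/8
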